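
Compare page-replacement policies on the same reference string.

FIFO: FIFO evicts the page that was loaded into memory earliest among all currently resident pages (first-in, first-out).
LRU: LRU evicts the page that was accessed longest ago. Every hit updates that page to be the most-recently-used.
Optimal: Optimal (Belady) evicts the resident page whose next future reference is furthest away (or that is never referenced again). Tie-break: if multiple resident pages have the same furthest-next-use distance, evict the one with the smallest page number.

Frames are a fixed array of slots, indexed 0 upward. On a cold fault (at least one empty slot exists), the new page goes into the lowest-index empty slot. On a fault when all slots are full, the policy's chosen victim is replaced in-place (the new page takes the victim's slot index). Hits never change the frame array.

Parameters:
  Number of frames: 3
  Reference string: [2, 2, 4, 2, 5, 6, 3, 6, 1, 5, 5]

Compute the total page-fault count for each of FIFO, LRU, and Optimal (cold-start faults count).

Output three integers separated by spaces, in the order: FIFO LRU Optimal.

Answer: 7 7 6

Derivation:
--- FIFO ---
  step 0: ref 2 -> FAULT, frames=[2,-,-] (faults so far: 1)
  step 1: ref 2 -> HIT, frames=[2,-,-] (faults so far: 1)
  step 2: ref 4 -> FAULT, frames=[2,4,-] (faults so far: 2)
  step 3: ref 2 -> HIT, frames=[2,4,-] (faults so far: 2)
  step 4: ref 5 -> FAULT, frames=[2,4,5] (faults so far: 3)
  step 5: ref 6 -> FAULT, evict 2, frames=[6,4,5] (faults so far: 4)
  step 6: ref 3 -> FAULT, evict 4, frames=[6,3,5] (faults so far: 5)
  step 7: ref 6 -> HIT, frames=[6,3,5] (faults so far: 5)
  step 8: ref 1 -> FAULT, evict 5, frames=[6,3,1] (faults so far: 6)
  step 9: ref 5 -> FAULT, evict 6, frames=[5,3,1] (faults so far: 7)
  step 10: ref 5 -> HIT, frames=[5,3,1] (faults so far: 7)
  FIFO total faults: 7
--- LRU ---
  step 0: ref 2 -> FAULT, frames=[2,-,-] (faults so far: 1)
  step 1: ref 2 -> HIT, frames=[2,-,-] (faults so far: 1)
  step 2: ref 4 -> FAULT, frames=[2,4,-] (faults so far: 2)
  step 3: ref 2 -> HIT, frames=[2,4,-] (faults so far: 2)
  step 4: ref 5 -> FAULT, frames=[2,4,5] (faults so far: 3)
  step 5: ref 6 -> FAULT, evict 4, frames=[2,6,5] (faults so far: 4)
  step 6: ref 3 -> FAULT, evict 2, frames=[3,6,5] (faults so far: 5)
  step 7: ref 6 -> HIT, frames=[3,6,5] (faults so far: 5)
  step 8: ref 1 -> FAULT, evict 5, frames=[3,6,1] (faults so far: 6)
  step 9: ref 5 -> FAULT, evict 3, frames=[5,6,1] (faults so far: 7)
  step 10: ref 5 -> HIT, frames=[5,6,1] (faults so far: 7)
  LRU total faults: 7
--- Optimal ---
  step 0: ref 2 -> FAULT, frames=[2,-,-] (faults so far: 1)
  step 1: ref 2 -> HIT, frames=[2,-,-] (faults so far: 1)
  step 2: ref 4 -> FAULT, frames=[2,4,-] (faults so far: 2)
  step 3: ref 2 -> HIT, frames=[2,4,-] (faults so far: 2)
  step 4: ref 5 -> FAULT, frames=[2,4,5] (faults so far: 3)
  step 5: ref 6 -> FAULT, evict 2, frames=[6,4,5] (faults so far: 4)
  step 6: ref 3 -> FAULT, evict 4, frames=[6,3,5] (faults so far: 5)
  step 7: ref 6 -> HIT, frames=[6,3,5] (faults so far: 5)
  step 8: ref 1 -> FAULT, evict 3, frames=[6,1,5] (faults so far: 6)
  step 9: ref 5 -> HIT, frames=[6,1,5] (faults so far: 6)
  step 10: ref 5 -> HIT, frames=[6,1,5] (faults so far: 6)
  Optimal total faults: 6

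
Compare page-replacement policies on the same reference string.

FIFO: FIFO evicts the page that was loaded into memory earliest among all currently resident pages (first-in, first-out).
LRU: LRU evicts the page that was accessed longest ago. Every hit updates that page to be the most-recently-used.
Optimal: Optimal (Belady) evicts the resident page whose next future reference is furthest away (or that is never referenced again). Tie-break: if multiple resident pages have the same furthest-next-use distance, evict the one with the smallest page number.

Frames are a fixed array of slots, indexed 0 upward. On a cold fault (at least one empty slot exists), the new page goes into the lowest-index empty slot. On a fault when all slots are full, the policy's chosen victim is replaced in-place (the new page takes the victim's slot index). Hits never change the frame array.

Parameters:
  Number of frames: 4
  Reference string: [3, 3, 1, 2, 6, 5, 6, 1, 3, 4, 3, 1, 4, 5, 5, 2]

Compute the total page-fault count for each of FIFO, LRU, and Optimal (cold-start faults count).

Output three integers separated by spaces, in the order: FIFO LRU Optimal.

--- FIFO ---
  step 0: ref 3 -> FAULT, frames=[3,-,-,-] (faults so far: 1)
  step 1: ref 3 -> HIT, frames=[3,-,-,-] (faults so far: 1)
  step 2: ref 1 -> FAULT, frames=[3,1,-,-] (faults so far: 2)
  step 3: ref 2 -> FAULT, frames=[3,1,2,-] (faults so far: 3)
  step 4: ref 6 -> FAULT, frames=[3,1,2,6] (faults so far: 4)
  step 5: ref 5 -> FAULT, evict 3, frames=[5,1,2,6] (faults so far: 5)
  step 6: ref 6 -> HIT, frames=[5,1,2,6] (faults so far: 5)
  step 7: ref 1 -> HIT, frames=[5,1,2,6] (faults so far: 5)
  step 8: ref 3 -> FAULT, evict 1, frames=[5,3,2,6] (faults so far: 6)
  step 9: ref 4 -> FAULT, evict 2, frames=[5,3,4,6] (faults so far: 7)
  step 10: ref 3 -> HIT, frames=[5,3,4,6] (faults so far: 7)
  step 11: ref 1 -> FAULT, evict 6, frames=[5,3,4,1] (faults so far: 8)
  step 12: ref 4 -> HIT, frames=[5,3,4,1] (faults so far: 8)
  step 13: ref 5 -> HIT, frames=[5,3,4,1] (faults so far: 8)
  step 14: ref 5 -> HIT, frames=[5,3,4,1] (faults so far: 8)
  step 15: ref 2 -> FAULT, evict 5, frames=[2,3,4,1] (faults so far: 9)
  FIFO total faults: 9
--- LRU ---
  step 0: ref 3 -> FAULT, frames=[3,-,-,-] (faults so far: 1)
  step 1: ref 3 -> HIT, frames=[3,-,-,-] (faults so far: 1)
  step 2: ref 1 -> FAULT, frames=[3,1,-,-] (faults so far: 2)
  step 3: ref 2 -> FAULT, frames=[3,1,2,-] (faults so far: 3)
  step 4: ref 6 -> FAULT, frames=[3,1,2,6] (faults so far: 4)
  step 5: ref 5 -> FAULT, evict 3, frames=[5,1,2,6] (faults so far: 5)
  step 6: ref 6 -> HIT, frames=[5,1,2,6] (faults so far: 5)
  step 7: ref 1 -> HIT, frames=[5,1,2,6] (faults so far: 5)
  step 8: ref 3 -> FAULT, evict 2, frames=[5,1,3,6] (faults so far: 6)
  step 9: ref 4 -> FAULT, evict 5, frames=[4,1,3,6] (faults so far: 7)
  step 10: ref 3 -> HIT, frames=[4,1,3,6] (faults so far: 7)
  step 11: ref 1 -> HIT, frames=[4,1,3,6] (faults so far: 7)
  step 12: ref 4 -> HIT, frames=[4,1,3,6] (faults so far: 7)
  step 13: ref 5 -> FAULT, evict 6, frames=[4,1,3,5] (faults so far: 8)
  step 14: ref 5 -> HIT, frames=[4,1,3,5] (faults so far: 8)
  step 15: ref 2 -> FAULT, evict 3, frames=[4,1,2,5] (faults so far: 9)
  LRU total faults: 9
--- Optimal ---
  step 0: ref 3 -> FAULT, frames=[3,-,-,-] (faults so far: 1)
  step 1: ref 3 -> HIT, frames=[3,-,-,-] (faults so far: 1)
  step 2: ref 1 -> FAULT, frames=[3,1,-,-] (faults so far: 2)
  step 3: ref 2 -> FAULT, frames=[3,1,2,-] (faults so far: 3)
  step 4: ref 6 -> FAULT, frames=[3,1,2,6] (faults so far: 4)
  step 5: ref 5 -> FAULT, evict 2, frames=[3,1,5,6] (faults so far: 5)
  step 6: ref 6 -> HIT, frames=[3,1,5,6] (faults so far: 5)
  step 7: ref 1 -> HIT, frames=[3,1,5,6] (faults so far: 5)
  step 8: ref 3 -> HIT, frames=[3,1,5,6] (faults so far: 5)
  step 9: ref 4 -> FAULT, evict 6, frames=[3,1,5,4] (faults so far: 6)
  step 10: ref 3 -> HIT, frames=[3,1,5,4] (faults so far: 6)
  step 11: ref 1 -> HIT, frames=[3,1,5,4] (faults so far: 6)
  step 12: ref 4 -> HIT, frames=[3,1,5,4] (faults so far: 6)
  step 13: ref 5 -> HIT, frames=[3,1,5,4] (faults so far: 6)
  step 14: ref 5 -> HIT, frames=[3,1,5,4] (faults so far: 6)
  step 15: ref 2 -> FAULT, evict 1, frames=[3,2,5,4] (faults so far: 7)
  Optimal total faults: 7

Answer: 9 9 7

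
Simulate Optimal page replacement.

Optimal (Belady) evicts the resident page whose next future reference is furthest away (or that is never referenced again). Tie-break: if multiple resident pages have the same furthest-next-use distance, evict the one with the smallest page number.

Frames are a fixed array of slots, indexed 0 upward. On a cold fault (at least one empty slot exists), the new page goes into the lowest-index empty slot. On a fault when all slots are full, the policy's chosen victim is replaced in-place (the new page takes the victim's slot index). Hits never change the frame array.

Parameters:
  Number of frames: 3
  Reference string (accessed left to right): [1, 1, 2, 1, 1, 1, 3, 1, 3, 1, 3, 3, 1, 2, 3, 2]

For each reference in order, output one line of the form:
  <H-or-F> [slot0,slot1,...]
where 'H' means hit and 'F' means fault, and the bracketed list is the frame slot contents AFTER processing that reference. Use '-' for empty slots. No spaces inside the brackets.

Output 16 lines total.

F [1,-,-]
H [1,-,-]
F [1,2,-]
H [1,2,-]
H [1,2,-]
H [1,2,-]
F [1,2,3]
H [1,2,3]
H [1,2,3]
H [1,2,3]
H [1,2,3]
H [1,2,3]
H [1,2,3]
H [1,2,3]
H [1,2,3]
H [1,2,3]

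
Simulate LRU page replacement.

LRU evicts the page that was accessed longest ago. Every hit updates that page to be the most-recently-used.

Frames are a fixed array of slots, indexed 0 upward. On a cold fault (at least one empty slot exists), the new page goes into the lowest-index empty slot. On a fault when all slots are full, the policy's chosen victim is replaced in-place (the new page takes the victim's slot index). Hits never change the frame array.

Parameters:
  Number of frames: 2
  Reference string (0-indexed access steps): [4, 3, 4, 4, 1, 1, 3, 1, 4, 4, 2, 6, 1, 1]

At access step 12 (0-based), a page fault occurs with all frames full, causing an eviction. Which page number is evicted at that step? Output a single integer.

Step 0: ref 4 -> FAULT, frames=[4,-]
Step 1: ref 3 -> FAULT, frames=[4,3]
Step 2: ref 4 -> HIT, frames=[4,3]
Step 3: ref 4 -> HIT, frames=[4,3]
Step 4: ref 1 -> FAULT, evict 3, frames=[4,1]
Step 5: ref 1 -> HIT, frames=[4,1]
Step 6: ref 3 -> FAULT, evict 4, frames=[3,1]
Step 7: ref 1 -> HIT, frames=[3,1]
Step 8: ref 4 -> FAULT, evict 3, frames=[4,1]
Step 9: ref 4 -> HIT, frames=[4,1]
Step 10: ref 2 -> FAULT, evict 1, frames=[4,2]
Step 11: ref 6 -> FAULT, evict 4, frames=[6,2]
Step 12: ref 1 -> FAULT, evict 2, frames=[6,1]
At step 12: evicted page 2

Answer: 2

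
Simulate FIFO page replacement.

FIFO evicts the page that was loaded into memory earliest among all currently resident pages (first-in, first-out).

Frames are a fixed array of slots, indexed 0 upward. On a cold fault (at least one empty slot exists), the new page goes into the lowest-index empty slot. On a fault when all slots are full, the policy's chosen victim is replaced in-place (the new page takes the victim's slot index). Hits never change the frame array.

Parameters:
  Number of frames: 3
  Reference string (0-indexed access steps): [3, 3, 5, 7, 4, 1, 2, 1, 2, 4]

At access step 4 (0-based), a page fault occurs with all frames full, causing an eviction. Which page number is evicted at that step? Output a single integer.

Step 0: ref 3 -> FAULT, frames=[3,-,-]
Step 1: ref 3 -> HIT, frames=[3,-,-]
Step 2: ref 5 -> FAULT, frames=[3,5,-]
Step 3: ref 7 -> FAULT, frames=[3,5,7]
Step 4: ref 4 -> FAULT, evict 3, frames=[4,5,7]
At step 4: evicted page 3

Answer: 3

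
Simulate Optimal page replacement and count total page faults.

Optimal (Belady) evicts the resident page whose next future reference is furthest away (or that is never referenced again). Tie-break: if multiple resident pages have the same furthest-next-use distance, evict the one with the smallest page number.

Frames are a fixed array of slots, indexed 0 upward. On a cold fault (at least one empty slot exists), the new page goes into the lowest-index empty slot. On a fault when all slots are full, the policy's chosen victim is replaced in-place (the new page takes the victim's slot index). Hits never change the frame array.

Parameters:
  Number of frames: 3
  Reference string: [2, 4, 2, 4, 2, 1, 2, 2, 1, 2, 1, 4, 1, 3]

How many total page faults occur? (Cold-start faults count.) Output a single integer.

Answer: 4

Derivation:
Step 0: ref 2 → FAULT, frames=[2,-,-]
Step 1: ref 4 → FAULT, frames=[2,4,-]
Step 2: ref 2 → HIT, frames=[2,4,-]
Step 3: ref 4 → HIT, frames=[2,4,-]
Step 4: ref 2 → HIT, frames=[2,4,-]
Step 5: ref 1 → FAULT, frames=[2,4,1]
Step 6: ref 2 → HIT, frames=[2,4,1]
Step 7: ref 2 → HIT, frames=[2,4,1]
Step 8: ref 1 → HIT, frames=[2,4,1]
Step 9: ref 2 → HIT, frames=[2,4,1]
Step 10: ref 1 → HIT, frames=[2,4,1]
Step 11: ref 4 → HIT, frames=[2,4,1]
Step 12: ref 1 → HIT, frames=[2,4,1]
Step 13: ref 3 → FAULT (evict 1), frames=[2,4,3]
Total faults: 4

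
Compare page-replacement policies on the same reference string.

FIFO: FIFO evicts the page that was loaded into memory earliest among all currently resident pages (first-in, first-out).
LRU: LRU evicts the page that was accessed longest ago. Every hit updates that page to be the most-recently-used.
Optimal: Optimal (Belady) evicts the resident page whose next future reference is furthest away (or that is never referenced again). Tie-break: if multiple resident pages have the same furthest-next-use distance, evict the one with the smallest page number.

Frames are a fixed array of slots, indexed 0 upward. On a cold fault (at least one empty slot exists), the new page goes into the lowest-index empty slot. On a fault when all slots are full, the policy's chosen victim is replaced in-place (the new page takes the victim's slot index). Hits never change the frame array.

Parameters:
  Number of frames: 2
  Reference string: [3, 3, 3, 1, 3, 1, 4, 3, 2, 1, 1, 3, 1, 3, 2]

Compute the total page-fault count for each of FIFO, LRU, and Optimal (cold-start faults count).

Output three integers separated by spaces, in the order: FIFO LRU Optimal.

Answer: 8 8 6

Derivation:
--- FIFO ---
  step 0: ref 3 -> FAULT, frames=[3,-] (faults so far: 1)
  step 1: ref 3 -> HIT, frames=[3,-] (faults so far: 1)
  step 2: ref 3 -> HIT, frames=[3,-] (faults so far: 1)
  step 3: ref 1 -> FAULT, frames=[3,1] (faults so far: 2)
  step 4: ref 3 -> HIT, frames=[3,1] (faults so far: 2)
  step 5: ref 1 -> HIT, frames=[3,1] (faults so far: 2)
  step 6: ref 4 -> FAULT, evict 3, frames=[4,1] (faults so far: 3)
  step 7: ref 3 -> FAULT, evict 1, frames=[4,3] (faults so far: 4)
  step 8: ref 2 -> FAULT, evict 4, frames=[2,3] (faults so far: 5)
  step 9: ref 1 -> FAULT, evict 3, frames=[2,1] (faults so far: 6)
  step 10: ref 1 -> HIT, frames=[2,1] (faults so far: 6)
  step 11: ref 3 -> FAULT, evict 2, frames=[3,1] (faults so far: 7)
  step 12: ref 1 -> HIT, frames=[3,1] (faults so far: 7)
  step 13: ref 3 -> HIT, frames=[3,1] (faults so far: 7)
  step 14: ref 2 -> FAULT, evict 1, frames=[3,2] (faults so far: 8)
  FIFO total faults: 8
--- LRU ---
  step 0: ref 3 -> FAULT, frames=[3,-] (faults so far: 1)
  step 1: ref 3 -> HIT, frames=[3,-] (faults so far: 1)
  step 2: ref 3 -> HIT, frames=[3,-] (faults so far: 1)
  step 3: ref 1 -> FAULT, frames=[3,1] (faults so far: 2)
  step 4: ref 3 -> HIT, frames=[3,1] (faults so far: 2)
  step 5: ref 1 -> HIT, frames=[3,1] (faults so far: 2)
  step 6: ref 4 -> FAULT, evict 3, frames=[4,1] (faults so far: 3)
  step 7: ref 3 -> FAULT, evict 1, frames=[4,3] (faults so far: 4)
  step 8: ref 2 -> FAULT, evict 4, frames=[2,3] (faults so far: 5)
  step 9: ref 1 -> FAULT, evict 3, frames=[2,1] (faults so far: 6)
  step 10: ref 1 -> HIT, frames=[2,1] (faults so far: 6)
  step 11: ref 3 -> FAULT, evict 2, frames=[3,1] (faults so far: 7)
  step 12: ref 1 -> HIT, frames=[3,1] (faults so far: 7)
  step 13: ref 3 -> HIT, frames=[3,1] (faults so far: 7)
  step 14: ref 2 -> FAULT, evict 1, frames=[3,2] (faults so far: 8)
  LRU total faults: 8
--- Optimal ---
  step 0: ref 3 -> FAULT, frames=[3,-] (faults so far: 1)
  step 1: ref 3 -> HIT, frames=[3,-] (faults so far: 1)
  step 2: ref 3 -> HIT, frames=[3,-] (faults so far: 1)
  step 3: ref 1 -> FAULT, frames=[3,1] (faults so far: 2)
  step 4: ref 3 -> HIT, frames=[3,1] (faults so far: 2)
  step 5: ref 1 -> HIT, frames=[3,1] (faults so far: 2)
  step 6: ref 4 -> FAULT, evict 1, frames=[3,4] (faults so far: 3)
  step 7: ref 3 -> HIT, frames=[3,4] (faults so far: 3)
  step 8: ref 2 -> FAULT, evict 4, frames=[3,2] (faults so far: 4)
  step 9: ref 1 -> FAULT, evict 2, frames=[3,1] (faults so far: 5)
  step 10: ref 1 -> HIT, frames=[3,1] (faults so far: 5)
  step 11: ref 3 -> HIT, frames=[3,1] (faults so far: 5)
  step 12: ref 1 -> HIT, frames=[3,1] (faults so far: 5)
  step 13: ref 3 -> HIT, frames=[3,1] (faults so far: 5)
  step 14: ref 2 -> FAULT, evict 1, frames=[3,2] (faults so far: 6)
  Optimal total faults: 6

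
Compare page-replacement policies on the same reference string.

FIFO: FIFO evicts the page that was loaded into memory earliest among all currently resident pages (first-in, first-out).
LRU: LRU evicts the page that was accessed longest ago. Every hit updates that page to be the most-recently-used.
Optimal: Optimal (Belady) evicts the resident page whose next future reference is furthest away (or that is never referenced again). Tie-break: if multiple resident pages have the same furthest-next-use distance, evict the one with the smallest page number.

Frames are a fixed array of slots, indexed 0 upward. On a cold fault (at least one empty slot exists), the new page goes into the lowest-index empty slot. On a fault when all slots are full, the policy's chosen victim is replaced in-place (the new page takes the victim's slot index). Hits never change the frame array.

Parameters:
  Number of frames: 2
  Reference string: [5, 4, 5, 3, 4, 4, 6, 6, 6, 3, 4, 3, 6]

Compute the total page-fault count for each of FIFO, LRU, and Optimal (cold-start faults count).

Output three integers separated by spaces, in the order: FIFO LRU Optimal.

Answer: 7 8 6

Derivation:
--- FIFO ---
  step 0: ref 5 -> FAULT, frames=[5,-] (faults so far: 1)
  step 1: ref 4 -> FAULT, frames=[5,4] (faults so far: 2)
  step 2: ref 5 -> HIT, frames=[5,4] (faults so far: 2)
  step 3: ref 3 -> FAULT, evict 5, frames=[3,4] (faults so far: 3)
  step 4: ref 4 -> HIT, frames=[3,4] (faults so far: 3)
  step 5: ref 4 -> HIT, frames=[3,4] (faults so far: 3)
  step 6: ref 6 -> FAULT, evict 4, frames=[3,6] (faults so far: 4)
  step 7: ref 6 -> HIT, frames=[3,6] (faults so far: 4)
  step 8: ref 6 -> HIT, frames=[3,6] (faults so far: 4)
  step 9: ref 3 -> HIT, frames=[3,6] (faults so far: 4)
  step 10: ref 4 -> FAULT, evict 3, frames=[4,6] (faults so far: 5)
  step 11: ref 3 -> FAULT, evict 6, frames=[4,3] (faults so far: 6)
  step 12: ref 6 -> FAULT, evict 4, frames=[6,3] (faults so far: 7)
  FIFO total faults: 7
--- LRU ---
  step 0: ref 5 -> FAULT, frames=[5,-] (faults so far: 1)
  step 1: ref 4 -> FAULT, frames=[5,4] (faults so far: 2)
  step 2: ref 5 -> HIT, frames=[5,4] (faults so far: 2)
  step 3: ref 3 -> FAULT, evict 4, frames=[5,3] (faults so far: 3)
  step 4: ref 4 -> FAULT, evict 5, frames=[4,3] (faults so far: 4)
  step 5: ref 4 -> HIT, frames=[4,3] (faults so far: 4)
  step 6: ref 6 -> FAULT, evict 3, frames=[4,6] (faults so far: 5)
  step 7: ref 6 -> HIT, frames=[4,6] (faults so far: 5)
  step 8: ref 6 -> HIT, frames=[4,6] (faults so far: 5)
  step 9: ref 3 -> FAULT, evict 4, frames=[3,6] (faults so far: 6)
  step 10: ref 4 -> FAULT, evict 6, frames=[3,4] (faults so far: 7)
  step 11: ref 3 -> HIT, frames=[3,4] (faults so far: 7)
  step 12: ref 6 -> FAULT, evict 4, frames=[3,6] (faults so far: 8)
  LRU total faults: 8
--- Optimal ---
  step 0: ref 5 -> FAULT, frames=[5,-] (faults so far: 1)
  step 1: ref 4 -> FAULT, frames=[5,4] (faults so far: 2)
  step 2: ref 5 -> HIT, frames=[5,4] (faults so far: 2)
  step 3: ref 3 -> FAULT, evict 5, frames=[3,4] (faults so far: 3)
  step 4: ref 4 -> HIT, frames=[3,4] (faults so far: 3)
  step 5: ref 4 -> HIT, frames=[3,4] (faults so far: 3)
  step 6: ref 6 -> FAULT, evict 4, frames=[3,6] (faults so far: 4)
  step 7: ref 6 -> HIT, frames=[3,6] (faults so far: 4)
  step 8: ref 6 -> HIT, frames=[3,6] (faults so far: 4)
  step 9: ref 3 -> HIT, frames=[3,6] (faults so far: 4)
  step 10: ref 4 -> FAULT, evict 6, frames=[3,4] (faults so far: 5)
  step 11: ref 3 -> HIT, frames=[3,4] (faults so far: 5)
  step 12: ref 6 -> FAULT, evict 3, frames=[6,4] (faults so far: 6)
  Optimal total faults: 6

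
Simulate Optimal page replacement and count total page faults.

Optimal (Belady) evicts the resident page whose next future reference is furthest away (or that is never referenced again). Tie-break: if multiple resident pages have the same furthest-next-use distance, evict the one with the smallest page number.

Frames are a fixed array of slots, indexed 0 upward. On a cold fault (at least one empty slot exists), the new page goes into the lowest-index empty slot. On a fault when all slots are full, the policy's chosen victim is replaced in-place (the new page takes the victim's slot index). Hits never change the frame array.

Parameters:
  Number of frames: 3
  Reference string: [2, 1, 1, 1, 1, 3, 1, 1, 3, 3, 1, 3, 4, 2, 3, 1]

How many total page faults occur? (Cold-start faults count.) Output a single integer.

Answer: 5

Derivation:
Step 0: ref 2 → FAULT, frames=[2,-,-]
Step 1: ref 1 → FAULT, frames=[2,1,-]
Step 2: ref 1 → HIT, frames=[2,1,-]
Step 3: ref 1 → HIT, frames=[2,1,-]
Step 4: ref 1 → HIT, frames=[2,1,-]
Step 5: ref 3 → FAULT, frames=[2,1,3]
Step 6: ref 1 → HIT, frames=[2,1,3]
Step 7: ref 1 → HIT, frames=[2,1,3]
Step 8: ref 3 → HIT, frames=[2,1,3]
Step 9: ref 3 → HIT, frames=[2,1,3]
Step 10: ref 1 → HIT, frames=[2,1,3]
Step 11: ref 3 → HIT, frames=[2,1,3]
Step 12: ref 4 → FAULT (evict 1), frames=[2,4,3]
Step 13: ref 2 → HIT, frames=[2,4,3]
Step 14: ref 3 → HIT, frames=[2,4,3]
Step 15: ref 1 → FAULT (evict 2), frames=[1,4,3]
Total faults: 5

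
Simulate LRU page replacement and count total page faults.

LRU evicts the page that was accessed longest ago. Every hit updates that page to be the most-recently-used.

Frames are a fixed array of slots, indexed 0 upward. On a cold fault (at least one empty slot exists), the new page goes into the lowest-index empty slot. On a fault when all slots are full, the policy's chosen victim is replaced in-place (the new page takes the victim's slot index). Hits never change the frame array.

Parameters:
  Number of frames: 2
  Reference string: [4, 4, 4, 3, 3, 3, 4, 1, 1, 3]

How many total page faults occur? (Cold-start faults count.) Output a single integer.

Step 0: ref 4 → FAULT, frames=[4,-]
Step 1: ref 4 → HIT, frames=[4,-]
Step 2: ref 4 → HIT, frames=[4,-]
Step 3: ref 3 → FAULT, frames=[4,3]
Step 4: ref 3 → HIT, frames=[4,3]
Step 5: ref 3 → HIT, frames=[4,3]
Step 6: ref 4 → HIT, frames=[4,3]
Step 7: ref 1 → FAULT (evict 3), frames=[4,1]
Step 8: ref 1 → HIT, frames=[4,1]
Step 9: ref 3 → FAULT (evict 4), frames=[3,1]
Total faults: 4

Answer: 4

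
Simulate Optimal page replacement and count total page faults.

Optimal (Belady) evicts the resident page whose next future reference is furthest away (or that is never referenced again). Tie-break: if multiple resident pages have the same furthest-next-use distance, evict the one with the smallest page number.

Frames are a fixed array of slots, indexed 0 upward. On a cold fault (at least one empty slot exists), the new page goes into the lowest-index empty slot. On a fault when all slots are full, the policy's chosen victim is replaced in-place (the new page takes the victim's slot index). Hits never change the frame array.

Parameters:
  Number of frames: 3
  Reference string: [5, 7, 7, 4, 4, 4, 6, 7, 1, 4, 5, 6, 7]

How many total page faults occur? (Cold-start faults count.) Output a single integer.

Answer: 7

Derivation:
Step 0: ref 5 → FAULT, frames=[5,-,-]
Step 1: ref 7 → FAULT, frames=[5,7,-]
Step 2: ref 7 → HIT, frames=[5,7,-]
Step 3: ref 4 → FAULT, frames=[5,7,4]
Step 4: ref 4 → HIT, frames=[5,7,4]
Step 5: ref 4 → HIT, frames=[5,7,4]
Step 6: ref 6 → FAULT (evict 5), frames=[6,7,4]
Step 7: ref 7 → HIT, frames=[6,7,4]
Step 8: ref 1 → FAULT (evict 7), frames=[6,1,4]
Step 9: ref 4 → HIT, frames=[6,1,4]
Step 10: ref 5 → FAULT (evict 1), frames=[6,5,4]
Step 11: ref 6 → HIT, frames=[6,5,4]
Step 12: ref 7 → FAULT (evict 4), frames=[6,5,7]
Total faults: 7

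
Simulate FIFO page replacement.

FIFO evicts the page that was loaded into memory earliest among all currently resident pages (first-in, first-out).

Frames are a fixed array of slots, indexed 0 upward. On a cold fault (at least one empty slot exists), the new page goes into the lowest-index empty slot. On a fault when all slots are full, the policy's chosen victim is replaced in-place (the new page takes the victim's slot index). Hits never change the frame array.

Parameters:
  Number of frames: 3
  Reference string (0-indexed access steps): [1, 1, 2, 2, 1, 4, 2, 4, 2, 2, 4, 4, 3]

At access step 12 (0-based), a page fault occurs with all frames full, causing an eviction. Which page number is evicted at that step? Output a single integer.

Answer: 1

Derivation:
Step 0: ref 1 -> FAULT, frames=[1,-,-]
Step 1: ref 1 -> HIT, frames=[1,-,-]
Step 2: ref 2 -> FAULT, frames=[1,2,-]
Step 3: ref 2 -> HIT, frames=[1,2,-]
Step 4: ref 1 -> HIT, frames=[1,2,-]
Step 5: ref 4 -> FAULT, frames=[1,2,4]
Step 6: ref 2 -> HIT, frames=[1,2,4]
Step 7: ref 4 -> HIT, frames=[1,2,4]
Step 8: ref 2 -> HIT, frames=[1,2,4]
Step 9: ref 2 -> HIT, frames=[1,2,4]
Step 10: ref 4 -> HIT, frames=[1,2,4]
Step 11: ref 4 -> HIT, frames=[1,2,4]
Step 12: ref 3 -> FAULT, evict 1, frames=[3,2,4]
At step 12: evicted page 1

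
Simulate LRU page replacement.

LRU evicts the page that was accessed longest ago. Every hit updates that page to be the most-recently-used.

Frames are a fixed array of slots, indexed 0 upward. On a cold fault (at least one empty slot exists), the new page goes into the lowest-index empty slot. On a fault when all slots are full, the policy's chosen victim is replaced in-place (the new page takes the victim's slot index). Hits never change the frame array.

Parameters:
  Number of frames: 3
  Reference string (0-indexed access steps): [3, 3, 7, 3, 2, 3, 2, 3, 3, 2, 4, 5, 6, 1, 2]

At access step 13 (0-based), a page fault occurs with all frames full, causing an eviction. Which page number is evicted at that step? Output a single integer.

Answer: 4

Derivation:
Step 0: ref 3 -> FAULT, frames=[3,-,-]
Step 1: ref 3 -> HIT, frames=[3,-,-]
Step 2: ref 7 -> FAULT, frames=[3,7,-]
Step 3: ref 3 -> HIT, frames=[3,7,-]
Step 4: ref 2 -> FAULT, frames=[3,7,2]
Step 5: ref 3 -> HIT, frames=[3,7,2]
Step 6: ref 2 -> HIT, frames=[3,7,2]
Step 7: ref 3 -> HIT, frames=[3,7,2]
Step 8: ref 3 -> HIT, frames=[3,7,2]
Step 9: ref 2 -> HIT, frames=[3,7,2]
Step 10: ref 4 -> FAULT, evict 7, frames=[3,4,2]
Step 11: ref 5 -> FAULT, evict 3, frames=[5,4,2]
Step 12: ref 6 -> FAULT, evict 2, frames=[5,4,6]
Step 13: ref 1 -> FAULT, evict 4, frames=[5,1,6]
At step 13: evicted page 4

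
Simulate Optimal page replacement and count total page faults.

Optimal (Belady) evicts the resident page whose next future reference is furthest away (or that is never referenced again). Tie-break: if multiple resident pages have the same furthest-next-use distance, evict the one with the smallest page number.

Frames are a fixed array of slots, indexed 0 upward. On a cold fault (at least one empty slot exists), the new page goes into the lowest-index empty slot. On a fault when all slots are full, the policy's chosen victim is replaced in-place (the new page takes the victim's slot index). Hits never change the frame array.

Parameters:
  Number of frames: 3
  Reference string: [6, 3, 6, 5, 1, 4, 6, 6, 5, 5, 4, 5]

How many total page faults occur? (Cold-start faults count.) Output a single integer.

Step 0: ref 6 → FAULT, frames=[6,-,-]
Step 1: ref 3 → FAULT, frames=[6,3,-]
Step 2: ref 6 → HIT, frames=[6,3,-]
Step 3: ref 5 → FAULT, frames=[6,3,5]
Step 4: ref 1 → FAULT (evict 3), frames=[6,1,5]
Step 5: ref 4 → FAULT (evict 1), frames=[6,4,5]
Step 6: ref 6 → HIT, frames=[6,4,5]
Step 7: ref 6 → HIT, frames=[6,4,5]
Step 8: ref 5 → HIT, frames=[6,4,5]
Step 9: ref 5 → HIT, frames=[6,4,5]
Step 10: ref 4 → HIT, frames=[6,4,5]
Step 11: ref 5 → HIT, frames=[6,4,5]
Total faults: 5

Answer: 5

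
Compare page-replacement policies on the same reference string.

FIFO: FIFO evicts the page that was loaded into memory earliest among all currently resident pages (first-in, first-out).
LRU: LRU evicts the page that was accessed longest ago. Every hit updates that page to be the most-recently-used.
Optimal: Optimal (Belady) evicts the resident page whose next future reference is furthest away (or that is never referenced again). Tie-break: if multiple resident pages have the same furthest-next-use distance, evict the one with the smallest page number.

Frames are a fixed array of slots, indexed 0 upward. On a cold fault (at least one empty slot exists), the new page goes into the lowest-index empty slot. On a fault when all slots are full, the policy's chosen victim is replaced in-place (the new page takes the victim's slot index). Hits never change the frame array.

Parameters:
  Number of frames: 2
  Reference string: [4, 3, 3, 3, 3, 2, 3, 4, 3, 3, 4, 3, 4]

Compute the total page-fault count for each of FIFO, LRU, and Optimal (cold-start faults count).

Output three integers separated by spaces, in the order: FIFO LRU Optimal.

--- FIFO ---
  step 0: ref 4 -> FAULT, frames=[4,-] (faults so far: 1)
  step 1: ref 3 -> FAULT, frames=[4,3] (faults so far: 2)
  step 2: ref 3 -> HIT, frames=[4,3] (faults so far: 2)
  step 3: ref 3 -> HIT, frames=[4,3] (faults so far: 2)
  step 4: ref 3 -> HIT, frames=[4,3] (faults so far: 2)
  step 5: ref 2 -> FAULT, evict 4, frames=[2,3] (faults so far: 3)
  step 6: ref 3 -> HIT, frames=[2,3] (faults so far: 3)
  step 7: ref 4 -> FAULT, evict 3, frames=[2,4] (faults so far: 4)
  step 8: ref 3 -> FAULT, evict 2, frames=[3,4] (faults so far: 5)
  step 9: ref 3 -> HIT, frames=[3,4] (faults so far: 5)
  step 10: ref 4 -> HIT, frames=[3,4] (faults so far: 5)
  step 11: ref 3 -> HIT, frames=[3,4] (faults so far: 5)
  step 12: ref 4 -> HIT, frames=[3,4] (faults so far: 5)
  FIFO total faults: 5
--- LRU ---
  step 0: ref 4 -> FAULT, frames=[4,-] (faults so far: 1)
  step 1: ref 3 -> FAULT, frames=[4,3] (faults so far: 2)
  step 2: ref 3 -> HIT, frames=[4,3] (faults so far: 2)
  step 3: ref 3 -> HIT, frames=[4,3] (faults so far: 2)
  step 4: ref 3 -> HIT, frames=[4,3] (faults so far: 2)
  step 5: ref 2 -> FAULT, evict 4, frames=[2,3] (faults so far: 3)
  step 6: ref 3 -> HIT, frames=[2,3] (faults so far: 3)
  step 7: ref 4 -> FAULT, evict 2, frames=[4,3] (faults so far: 4)
  step 8: ref 3 -> HIT, frames=[4,3] (faults so far: 4)
  step 9: ref 3 -> HIT, frames=[4,3] (faults so far: 4)
  step 10: ref 4 -> HIT, frames=[4,3] (faults so far: 4)
  step 11: ref 3 -> HIT, frames=[4,3] (faults so far: 4)
  step 12: ref 4 -> HIT, frames=[4,3] (faults so far: 4)
  LRU total faults: 4
--- Optimal ---
  step 0: ref 4 -> FAULT, frames=[4,-] (faults so far: 1)
  step 1: ref 3 -> FAULT, frames=[4,3] (faults so far: 2)
  step 2: ref 3 -> HIT, frames=[4,3] (faults so far: 2)
  step 3: ref 3 -> HIT, frames=[4,3] (faults so far: 2)
  step 4: ref 3 -> HIT, frames=[4,3] (faults so far: 2)
  step 5: ref 2 -> FAULT, evict 4, frames=[2,3] (faults so far: 3)
  step 6: ref 3 -> HIT, frames=[2,3] (faults so far: 3)
  step 7: ref 4 -> FAULT, evict 2, frames=[4,3] (faults so far: 4)
  step 8: ref 3 -> HIT, frames=[4,3] (faults so far: 4)
  step 9: ref 3 -> HIT, frames=[4,3] (faults so far: 4)
  step 10: ref 4 -> HIT, frames=[4,3] (faults so far: 4)
  step 11: ref 3 -> HIT, frames=[4,3] (faults so far: 4)
  step 12: ref 4 -> HIT, frames=[4,3] (faults so far: 4)
  Optimal total faults: 4

Answer: 5 4 4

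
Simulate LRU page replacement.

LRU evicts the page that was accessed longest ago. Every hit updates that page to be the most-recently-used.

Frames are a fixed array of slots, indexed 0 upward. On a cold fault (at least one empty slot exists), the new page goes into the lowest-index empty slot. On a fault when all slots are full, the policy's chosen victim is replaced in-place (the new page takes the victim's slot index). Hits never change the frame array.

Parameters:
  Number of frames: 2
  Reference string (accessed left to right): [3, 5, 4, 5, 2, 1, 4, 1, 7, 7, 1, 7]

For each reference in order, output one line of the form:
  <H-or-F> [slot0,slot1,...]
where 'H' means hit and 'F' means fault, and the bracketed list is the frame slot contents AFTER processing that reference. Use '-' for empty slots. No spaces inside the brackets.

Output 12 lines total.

F [3,-]
F [3,5]
F [4,5]
H [4,5]
F [2,5]
F [2,1]
F [4,1]
H [4,1]
F [7,1]
H [7,1]
H [7,1]
H [7,1]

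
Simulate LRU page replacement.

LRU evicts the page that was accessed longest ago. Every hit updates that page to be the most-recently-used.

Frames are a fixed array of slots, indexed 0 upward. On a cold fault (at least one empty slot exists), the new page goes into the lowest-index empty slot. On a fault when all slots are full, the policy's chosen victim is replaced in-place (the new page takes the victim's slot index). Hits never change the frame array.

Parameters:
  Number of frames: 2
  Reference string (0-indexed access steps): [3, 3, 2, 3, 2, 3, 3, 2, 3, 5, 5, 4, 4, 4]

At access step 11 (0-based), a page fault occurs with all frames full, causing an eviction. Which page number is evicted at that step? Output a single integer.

Answer: 3

Derivation:
Step 0: ref 3 -> FAULT, frames=[3,-]
Step 1: ref 3 -> HIT, frames=[3,-]
Step 2: ref 2 -> FAULT, frames=[3,2]
Step 3: ref 3 -> HIT, frames=[3,2]
Step 4: ref 2 -> HIT, frames=[3,2]
Step 5: ref 3 -> HIT, frames=[3,2]
Step 6: ref 3 -> HIT, frames=[3,2]
Step 7: ref 2 -> HIT, frames=[3,2]
Step 8: ref 3 -> HIT, frames=[3,2]
Step 9: ref 5 -> FAULT, evict 2, frames=[3,5]
Step 10: ref 5 -> HIT, frames=[3,5]
Step 11: ref 4 -> FAULT, evict 3, frames=[4,5]
At step 11: evicted page 3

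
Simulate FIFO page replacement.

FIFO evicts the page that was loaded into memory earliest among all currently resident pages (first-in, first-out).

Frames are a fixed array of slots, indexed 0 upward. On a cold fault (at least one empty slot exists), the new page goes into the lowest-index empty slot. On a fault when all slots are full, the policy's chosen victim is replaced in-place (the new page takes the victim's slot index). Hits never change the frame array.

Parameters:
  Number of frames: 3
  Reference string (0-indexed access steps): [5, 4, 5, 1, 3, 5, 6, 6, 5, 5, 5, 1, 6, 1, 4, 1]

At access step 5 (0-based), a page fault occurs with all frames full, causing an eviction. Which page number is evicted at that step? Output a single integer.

Answer: 4

Derivation:
Step 0: ref 5 -> FAULT, frames=[5,-,-]
Step 1: ref 4 -> FAULT, frames=[5,4,-]
Step 2: ref 5 -> HIT, frames=[5,4,-]
Step 3: ref 1 -> FAULT, frames=[5,4,1]
Step 4: ref 3 -> FAULT, evict 5, frames=[3,4,1]
Step 5: ref 5 -> FAULT, evict 4, frames=[3,5,1]
At step 5: evicted page 4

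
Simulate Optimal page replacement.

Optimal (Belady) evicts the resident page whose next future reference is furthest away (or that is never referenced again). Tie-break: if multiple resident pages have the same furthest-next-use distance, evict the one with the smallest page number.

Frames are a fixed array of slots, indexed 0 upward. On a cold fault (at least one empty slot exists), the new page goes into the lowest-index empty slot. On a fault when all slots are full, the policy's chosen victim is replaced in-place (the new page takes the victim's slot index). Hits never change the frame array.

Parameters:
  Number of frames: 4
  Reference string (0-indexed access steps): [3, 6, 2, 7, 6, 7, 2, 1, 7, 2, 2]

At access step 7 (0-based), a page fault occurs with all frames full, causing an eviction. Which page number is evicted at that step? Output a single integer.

Step 0: ref 3 -> FAULT, frames=[3,-,-,-]
Step 1: ref 6 -> FAULT, frames=[3,6,-,-]
Step 2: ref 2 -> FAULT, frames=[3,6,2,-]
Step 3: ref 7 -> FAULT, frames=[3,6,2,7]
Step 4: ref 6 -> HIT, frames=[3,6,2,7]
Step 5: ref 7 -> HIT, frames=[3,6,2,7]
Step 6: ref 2 -> HIT, frames=[3,6,2,7]
Step 7: ref 1 -> FAULT, evict 3, frames=[1,6,2,7]
At step 7: evicted page 3

Answer: 3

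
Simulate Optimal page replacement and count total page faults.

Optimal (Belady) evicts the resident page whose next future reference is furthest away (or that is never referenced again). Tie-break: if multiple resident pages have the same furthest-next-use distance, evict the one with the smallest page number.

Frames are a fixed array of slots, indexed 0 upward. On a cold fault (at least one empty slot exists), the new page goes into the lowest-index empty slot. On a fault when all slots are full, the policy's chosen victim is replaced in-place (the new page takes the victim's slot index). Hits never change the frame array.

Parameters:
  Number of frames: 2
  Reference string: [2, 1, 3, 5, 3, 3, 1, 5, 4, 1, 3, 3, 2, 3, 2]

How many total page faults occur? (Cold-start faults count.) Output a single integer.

Answer: 8

Derivation:
Step 0: ref 2 → FAULT, frames=[2,-]
Step 1: ref 1 → FAULT, frames=[2,1]
Step 2: ref 3 → FAULT (evict 2), frames=[3,1]
Step 3: ref 5 → FAULT (evict 1), frames=[3,5]
Step 4: ref 3 → HIT, frames=[3,5]
Step 5: ref 3 → HIT, frames=[3,5]
Step 6: ref 1 → FAULT (evict 3), frames=[1,5]
Step 7: ref 5 → HIT, frames=[1,5]
Step 8: ref 4 → FAULT (evict 5), frames=[1,4]
Step 9: ref 1 → HIT, frames=[1,4]
Step 10: ref 3 → FAULT (evict 1), frames=[3,4]
Step 11: ref 3 → HIT, frames=[3,4]
Step 12: ref 2 → FAULT (evict 4), frames=[3,2]
Step 13: ref 3 → HIT, frames=[3,2]
Step 14: ref 2 → HIT, frames=[3,2]
Total faults: 8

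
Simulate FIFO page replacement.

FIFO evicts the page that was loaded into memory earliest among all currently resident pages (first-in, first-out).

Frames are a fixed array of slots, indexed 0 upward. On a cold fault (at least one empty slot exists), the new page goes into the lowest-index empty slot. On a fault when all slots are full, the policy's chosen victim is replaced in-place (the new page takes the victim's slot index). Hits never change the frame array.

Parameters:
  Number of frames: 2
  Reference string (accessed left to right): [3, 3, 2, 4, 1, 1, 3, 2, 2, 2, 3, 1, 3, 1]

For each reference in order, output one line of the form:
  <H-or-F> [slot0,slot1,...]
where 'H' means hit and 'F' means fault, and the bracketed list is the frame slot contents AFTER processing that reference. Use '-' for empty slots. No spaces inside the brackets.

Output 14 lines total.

F [3,-]
H [3,-]
F [3,2]
F [4,2]
F [4,1]
H [4,1]
F [3,1]
F [3,2]
H [3,2]
H [3,2]
H [3,2]
F [1,2]
F [1,3]
H [1,3]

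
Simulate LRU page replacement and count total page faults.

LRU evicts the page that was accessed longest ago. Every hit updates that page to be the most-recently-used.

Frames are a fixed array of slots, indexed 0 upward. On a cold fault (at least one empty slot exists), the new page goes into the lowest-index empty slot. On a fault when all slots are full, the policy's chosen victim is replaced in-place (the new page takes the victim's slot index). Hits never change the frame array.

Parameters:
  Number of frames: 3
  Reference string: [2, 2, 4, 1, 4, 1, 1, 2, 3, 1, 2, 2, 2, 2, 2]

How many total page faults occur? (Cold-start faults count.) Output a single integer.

Answer: 4

Derivation:
Step 0: ref 2 → FAULT, frames=[2,-,-]
Step 1: ref 2 → HIT, frames=[2,-,-]
Step 2: ref 4 → FAULT, frames=[2,4,-]
Step 3: ref 1 → FAULT, frames=[2,4,1]
Step 4: ref 4 → HIT, frames=[2,4,1]
Step 5: ref 1 → HIT, frames=[2,4,1]
Step 6: ref 1 → HIT, frames=[2,4,1]
Step 7: ref 2 → HIT, frames=[2,4,1]
Step 8: ref 3 → FAULT (evict 4), frames=[2,3,1]
Step 9: ref 1 → HIT, frames=[2,3,1]
Step 10: ref 2 → HIT, frames=[2,3,1]
Step 11: ref 2 → HIT, frames=[2,3,1]
Step 12: ref 2 → HIT, frames=[2,3,1]
Step 13: ref 2 → HIT, frames=[2,3,1]
Step 14: ref 2 → HIT, frames=[2,3,1]
Total faults: 4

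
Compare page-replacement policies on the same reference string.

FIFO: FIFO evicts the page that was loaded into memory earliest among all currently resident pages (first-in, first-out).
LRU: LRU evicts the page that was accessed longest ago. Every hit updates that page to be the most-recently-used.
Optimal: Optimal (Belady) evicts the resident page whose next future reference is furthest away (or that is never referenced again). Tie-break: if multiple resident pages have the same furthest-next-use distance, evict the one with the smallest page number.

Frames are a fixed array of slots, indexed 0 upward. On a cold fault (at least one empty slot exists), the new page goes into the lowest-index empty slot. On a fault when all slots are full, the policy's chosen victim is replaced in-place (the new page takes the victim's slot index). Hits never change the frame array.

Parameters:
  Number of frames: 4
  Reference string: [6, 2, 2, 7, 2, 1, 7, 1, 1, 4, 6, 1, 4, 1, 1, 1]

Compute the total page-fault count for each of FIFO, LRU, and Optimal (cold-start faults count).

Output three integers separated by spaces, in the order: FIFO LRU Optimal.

--- FIFO ---
  step 0: ref 6 -> FAULT, frames=[6,-,-,-] (faults so far: 1)
  step 1: ref 2 -> FAULT, frames=[6,2,-,-] (faults so far: 2)
  step 2: ref 2 -> HIT, frames=[6,2,-,-] (faults so far: 2)
  step 3: ref 7 -> FAULT, frames=[6,2,7,-] (faults so far: 3)
  step 4: ref 2 -> HIT, frames=[6,2,7,-] (faults so far: 3)
  step 5: ref 1 -> FAULT, frames=[6,2,7,1] (faults so far: 4)
  step 6: ref 7 -> HIT, frames=[6,2,7,1] (faults so far: 4)
  step 7: ref 1 -> HIT, frames=[6,2,7,1] (faults so far: 4)
  step 8: ref 1 -> HIT, frames=[6,2,7,1] (faults so far: 4)
  step 9: ref 4 -> FAULT, evict 6, frames=[4,2,7,1] (faults so far: 5)
  step 10: ref 6 -> FAULT, evict 2, frames=[4,6,7,1] (faults so far: 6)
  step 11: ref 1 -> HIT, frames=[4,6,7,1] (faults so far: 6)
  step 12: ref 4 -> HIT, frames=[4,6,7,1] (faults so far: 6)
  step 13: ref 1 -> HIT, frames=[4,6,7,1] (faults so far: 6)
  step 14: ref 1 -> HIT, frames=[4,6,7,1] (faults so far: 6)
  step 15: ref 1 -> HIT, frames=[4,6,7,1] (faults so far: 6)
  FIFO total faults: 6
--- LRU ---
  step 0: ref 6 -> FAULT, frames=[6,-,-,-] (faults so far: 1)
  step 1: ref 2 -> FAULT, frames=[6,2,-,-] (faults so far: 2)
  step 2: ref 2 -> HIT, frames=[6,2,-,-] (faults so far: 2)
  step 3: ref 7 -> FAULT, frames=[6,2,7,-] (faults so far: 3)
  step 4: ref 2 -> HIT, frames=[6,2,7,-] (faults so far: 3)
  step 5: ref 1 -> FAULT, frames=[6,2,7,1] (faults so far: 4)
  step 6: ref 7 -> HIT, frames=[6,2,7,1] (faults so far: 4)
  step 7: ref 1 -> HIT, frames=[6,2,7,1] (faults so far: 4)
  step 8: ref 1 -> HIT, frames=[6,2,7,1] (faults so far: 4)
  step 9: ref 4 -> FAULT, evict 6, frames=[4,2,7,1] (faults so far: 5)
  step 10: ref 6 -> FAULT, evict 2, frames=[4,6,7,1] (faults so far: 6)
  step 11: ref 1 -> HIT, frames=[4,6,7,1] (faults so far: 6)
  step 12: ref 4 -> HIT, frames=[4,6,7,1] (faults so far: 6)
  step 13: ref 1 -> HIT, frames=[4,6,7,1] (faults so far: 6)
  step 14: ref 1 -> HIT, frames=[4,6,7,1] (faults so far: 6)
  step 15: ref 1 -> HIT, frames=[4,6,7,1] (faults so far: 6)
  LRU total faults: 6
--- Optimal ---
  step 0: ref 6 -> FAULT, frames=[6,-,-,-] (faults so far: 1)
  step 1: ref 2 -> FAULT, frames=[6,2,-,-] (faults so far: 2)
  step 2: ref 2 -> HIT, frames=[6,2,-,-] (faults so far: 2)
  step 3: ref 7 -> FAULT, frames=[6,2,7,-] (faults so far: 3)
  step 4: ref 2 -> HIT, frames=[6,2,7,-] (faults so far: 3)
  step 5: ref 1 -> FAULT, frames=[6,2,7,1] (faults so far: 4)
  step 6: ref 7 -> HIT, frames=[6,2,7,1] (faults so far: 4)
  step 7: ref 1 -> HIT, frames=[6,2,7,1] (faults so far: 4)
  step 8: ref 1 -> HIT, frames=[6,2,7,1] (faults so far: 4)
  step 9: ref 4 -> FAULT, evict 2, frames=[6,4,7,1] (faults so far: 5)
  step 10: ref 6 -> HIT, frames=[6,4,7,1] (faults so far: 5)
  step 11: ref 1 -> HIT, frames=[6,4,7,1] (faults so far: 5)
  step 12: ref 4 -> HIT, frames=[6,4,7,1] (faults so far: 5)
  step 13: ref 1 -> HIT, frames=[6,4,7,1] (faults so far: 5)
  step 14: ref 1 -> HIT, frames=[6,4,7,1] (faults so far: 5)
  step 15: ref 1 -> HIT, frames=[6,4,7,1] (faults so far: 5)
  Optimal total faults: 5

Answer: 6 6 5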